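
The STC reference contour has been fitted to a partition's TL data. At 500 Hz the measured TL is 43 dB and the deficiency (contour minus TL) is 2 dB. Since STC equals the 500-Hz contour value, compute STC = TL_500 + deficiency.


By ASTM E413, STC = value of the fitted reference contour at 500 Hz.
Contour value at 500 Hz = TL_500 + deficiency = 43 + 2 = 45
STC = 45


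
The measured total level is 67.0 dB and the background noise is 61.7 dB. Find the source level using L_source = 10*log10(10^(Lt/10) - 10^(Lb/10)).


10^(67.0/10) = 5.01187e+06
10^(61.7/10) = 1.47911e+06
Difference = 5.01187e+06 - 1.47911e+06 = 3.53276e+06
L_source = 10*log10(3.53276e+06) = 65.481 dB


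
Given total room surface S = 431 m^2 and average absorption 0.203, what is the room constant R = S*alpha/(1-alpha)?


R = 431 * 0.203 / (1 - 0.203) = 109.78 m^2


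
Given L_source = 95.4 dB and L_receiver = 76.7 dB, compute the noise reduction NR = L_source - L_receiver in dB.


NR = L_source - L_receiver (difference between source and receiving room levels)
NR = 95.4 - 76.7 = 18.7 dB


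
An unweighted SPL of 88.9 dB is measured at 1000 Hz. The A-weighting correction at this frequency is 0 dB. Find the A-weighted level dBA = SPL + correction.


A-weighting table: 1000 Hz -> 0 dB correction
SPL_A = SPL + correction = 88.9 + (0) = 88.9 dBA


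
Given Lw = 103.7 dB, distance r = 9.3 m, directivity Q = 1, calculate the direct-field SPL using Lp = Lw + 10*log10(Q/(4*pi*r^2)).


4*pi*r^2 = 4*pi*9.3^2 = 1086.87 m^2
Q / (4*pi*r^2) = 1 / 1086.87 = 0.000920073
Lp = 103.7 + 10*log10(0.000920073) = 73.338 dB


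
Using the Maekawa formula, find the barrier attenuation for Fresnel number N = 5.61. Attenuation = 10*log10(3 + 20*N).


3 + 20*N = 3 + 20*5.61 = 115.2
Att = 10*log10(115.2) = 20.615 dB


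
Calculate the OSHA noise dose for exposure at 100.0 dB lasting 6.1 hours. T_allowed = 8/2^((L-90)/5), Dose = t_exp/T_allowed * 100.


T_allowed = 8 / 2^((100.0 - 90)/5) = 2 hr
Dose = 6.1 / 2 * 100 = 305 %


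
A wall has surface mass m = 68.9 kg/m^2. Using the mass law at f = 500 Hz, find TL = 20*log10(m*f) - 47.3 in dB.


m * f = 68.9 * 500 = 34450
20*log10(34450) = 90.7438 dB
TL = 90.7438 - 47.3 = 43.444 dB


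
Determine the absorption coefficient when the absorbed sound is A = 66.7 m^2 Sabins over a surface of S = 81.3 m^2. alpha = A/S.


Absorption coefficient = absorbed power / incident power
alpha = A / S = 66.7 / 81.3 = 0.82042


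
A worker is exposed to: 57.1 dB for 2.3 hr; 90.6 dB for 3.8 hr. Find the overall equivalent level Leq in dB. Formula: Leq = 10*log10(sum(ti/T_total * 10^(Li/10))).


T_total = 2.3 + 3.8 = 6.1 hr
(2.3/6.1) * 10^(57.1/10) = 193374
(3.8/6.1) * 10^(90.6/10) = 7.15243e+08
Sum = 193374 + 7.15243e+08 = 7.15436e+08
Leq = 10*log10(7.15436e+08) = 88.546 dB


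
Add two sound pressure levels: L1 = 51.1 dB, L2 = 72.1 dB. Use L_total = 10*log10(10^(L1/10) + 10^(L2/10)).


10^(51.1/10) = 128825
10^(72.1/10) = 1.62181e+07
Sum = 128825 + 1.62181e+07 = 1.63469e+07
L_total = 10*log10(1.63469e+07) = 72.134 dB


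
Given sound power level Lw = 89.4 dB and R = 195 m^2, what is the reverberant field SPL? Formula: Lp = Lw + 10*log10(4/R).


4/R = 4/195 = 0.0205128
Lp = 89.4 + 10*log10(0.0205128) = 72.52 dB


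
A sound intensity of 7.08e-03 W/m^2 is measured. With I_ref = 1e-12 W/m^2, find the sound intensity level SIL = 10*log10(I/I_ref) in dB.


I / I_ref = 7.08e-03 / 1e-12 = 7.08e+09
SIL = 10 * log10(7.08e+09) = 98.5 dB


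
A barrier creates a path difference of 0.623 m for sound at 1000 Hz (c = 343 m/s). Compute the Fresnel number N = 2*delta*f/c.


N = 2*delta*f/c = 2*delta/lambda, where lambda = c/f
lambda = 343 / 1000 = 0.343 m
N = 2 * 0.623 / 0.343 = 3.6327


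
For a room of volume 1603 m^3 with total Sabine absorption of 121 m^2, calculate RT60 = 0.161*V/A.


RT60 = 0.161 * 1603 / 121 = 2.1329 s


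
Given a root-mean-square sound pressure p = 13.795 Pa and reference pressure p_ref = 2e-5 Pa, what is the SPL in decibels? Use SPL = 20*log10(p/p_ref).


p / p_ref = 13.795 / 2e-5 = 689750
SPL = 20 * log10(689750) = 116.77 dB


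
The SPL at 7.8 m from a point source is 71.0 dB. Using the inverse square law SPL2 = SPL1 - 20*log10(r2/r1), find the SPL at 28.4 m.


r2/r1 = 28.4/7.8 = 3.64103
Correction = 20*log10(3.64103) = 11.2245 dB
SPL2 = 71.0 - 11.2245 = 59.776 dB


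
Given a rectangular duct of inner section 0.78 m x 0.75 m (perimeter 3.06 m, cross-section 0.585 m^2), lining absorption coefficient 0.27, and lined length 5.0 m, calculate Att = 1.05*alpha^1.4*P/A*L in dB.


alpha^1.4 = 0.27^1.4 = 0.159922
Attenuation rate = 1.05 * alpha^1.4 * P / A
= 1.05 * 0.159922 * 3.06 / 0.585 = 0.878341 dB/m
Total Att = 0.878341 * 5.0 = 4.3917 dB


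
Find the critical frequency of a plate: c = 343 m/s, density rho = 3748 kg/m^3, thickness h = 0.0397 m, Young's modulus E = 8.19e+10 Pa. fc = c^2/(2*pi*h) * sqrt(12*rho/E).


12*rho/E = 12*3748/8.19e+10 = 5.49158e-07
sqrt(12*rho/E) = sqrt(5.49158e-07) = 0.000741052
c^2/(2*pi*h) = 343^2/(2*pi*0.0397) = 471648
fc = 471648 * 0.000741052 = 349.52 Hz


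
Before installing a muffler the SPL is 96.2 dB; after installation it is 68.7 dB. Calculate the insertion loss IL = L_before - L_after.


Insertion loss = SPL without muffler - SPL with muffler
IL = 96.2 - 68.7 = 27.5 dB


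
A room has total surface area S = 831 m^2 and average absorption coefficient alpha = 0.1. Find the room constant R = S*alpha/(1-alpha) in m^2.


R = 831 * 0.1 / (1 - 0.1) = 92.333 m^2


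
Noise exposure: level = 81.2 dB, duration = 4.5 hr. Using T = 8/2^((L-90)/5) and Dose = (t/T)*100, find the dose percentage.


T_allowed = 8 / 2^((81.2 - 90)/5) = 27.0958 hr
Dose = 4.5 / 27.0958 * 100 = 16.608 %


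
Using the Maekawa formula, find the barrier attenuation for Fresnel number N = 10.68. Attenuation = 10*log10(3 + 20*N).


3 + 20*N = 3 + 20*10.68 = 216.6
Att = 10*log10(216.6) = 23.357 dB


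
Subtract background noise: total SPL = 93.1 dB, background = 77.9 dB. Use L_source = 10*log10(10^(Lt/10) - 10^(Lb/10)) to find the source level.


10^(93.1/10) = 2.04174e+09
10^(77.9/10) = 6.16595e+07
Difference = 2.04174e+09 - 6.16595e+07 = 1.98008e+09
L_source = 10*log10(1.98008e+09) = 92.967 dB


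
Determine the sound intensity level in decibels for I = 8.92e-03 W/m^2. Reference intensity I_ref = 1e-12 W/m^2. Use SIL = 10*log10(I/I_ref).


I / I_ref = 8.92e-03 / 1e-12 = 8.92e+09
SIL = 10 * log10(8.92e+09) = 99.504 dB


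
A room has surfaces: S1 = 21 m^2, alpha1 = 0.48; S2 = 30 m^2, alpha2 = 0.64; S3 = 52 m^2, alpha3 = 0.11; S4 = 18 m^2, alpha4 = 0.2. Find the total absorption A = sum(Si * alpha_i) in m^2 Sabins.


21 * 0.48 = 10.08
30 * 0.64 = 19.2
52 * 0.11 = 5.72
18 * 0.2 = 3.6
A_total = 10.08 + 19.2 + 5.72 + 3.6 = 38.6 m^2


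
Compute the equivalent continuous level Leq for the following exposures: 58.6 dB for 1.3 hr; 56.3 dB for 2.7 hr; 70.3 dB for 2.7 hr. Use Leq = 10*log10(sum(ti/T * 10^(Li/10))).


T_total = 1.3 + 2.7 + 2.7 = 6.7 hr
(1.3/6.7) * 10^(58.6/10) = 140562
(2.7/6.7) * 10^(56.3/10) = 171905
(2.7/6.7) * 10^(70.3/10) = 4.31806e+06
Sum = 140562 + 171905 + 4.31806e+06 = 4.63053e+06
Leq = 10*log10(4.63053e+06) = 66.656 dB


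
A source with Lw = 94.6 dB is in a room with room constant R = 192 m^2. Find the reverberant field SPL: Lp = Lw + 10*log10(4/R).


4/R = 4/192 = 0.0208333
Lp = 94.6 + 10*log10(0.0208333) = 77.788 dB


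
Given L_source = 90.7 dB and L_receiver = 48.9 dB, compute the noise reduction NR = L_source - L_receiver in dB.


NR = L_source - L_receiver (difference between source and receiving room levels)
NR = 90.7 - 48.9 = 41.8 dB


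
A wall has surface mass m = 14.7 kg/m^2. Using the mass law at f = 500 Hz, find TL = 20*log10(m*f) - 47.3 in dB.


m * f = 14.7 * 500 = 7350
20*log10(7350) = 77.3257 dB
TL = 77.3257 - 47.3 = 30.026 dB


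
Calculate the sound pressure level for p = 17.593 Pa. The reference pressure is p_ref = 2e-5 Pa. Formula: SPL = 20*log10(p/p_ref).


p / p_ref = 17.593 / 2e-5 = 879650
SPL = 20 * log10(879650) = 118.89 dB


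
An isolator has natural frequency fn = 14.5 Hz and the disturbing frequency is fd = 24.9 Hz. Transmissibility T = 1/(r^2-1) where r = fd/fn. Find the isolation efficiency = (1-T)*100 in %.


r = 24.9 / 14.5 = 1.71724
r^2 - 1 = 1.71724^2 - 1 = 1.94891
T = 1/1.94891 = 0.513107
Efficiency = (1 - 0.513107)*100 = 48.689 %


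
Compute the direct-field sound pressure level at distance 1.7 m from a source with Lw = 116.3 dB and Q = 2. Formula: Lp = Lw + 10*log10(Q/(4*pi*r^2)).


4*pi*r^2 = 4*pi*1.7^2 = 36.3168 m^2
Q / (4*pi*r^2) = 2 / 36.3168 = 0.0550709
Lp = 116.3 + 10*log10(0.0550709) = 103.71 dB


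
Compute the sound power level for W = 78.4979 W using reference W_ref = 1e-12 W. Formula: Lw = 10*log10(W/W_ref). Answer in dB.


W / W_ref = 78.4979 / 1e-12 = 7.84979e+13
Lw = 10 * log10(7.84979e+13) = 138.95 dB


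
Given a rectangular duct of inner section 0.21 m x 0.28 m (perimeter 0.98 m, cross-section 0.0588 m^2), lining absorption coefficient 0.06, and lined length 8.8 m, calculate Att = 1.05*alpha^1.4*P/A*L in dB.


alpha^1.4 = 0.06^1.4 = 0.0194721
Attenuation rate = 1.05 * alpha^1.4 * P / A
= 1.05 * 0.0194721 * 0.98 / 0.0588 = 0.340762 dB/m
Total Att = 0.340762 * 8.8 = 2.9987 dB


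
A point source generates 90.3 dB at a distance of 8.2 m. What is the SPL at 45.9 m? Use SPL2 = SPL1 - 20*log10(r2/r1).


r2/r1 = 45.9/8.2 = 5.59756
Correction = 20*log10(5.59756) = 14.96 dB
SPL2 = 90.3 - 14.96 = 75.34 dB


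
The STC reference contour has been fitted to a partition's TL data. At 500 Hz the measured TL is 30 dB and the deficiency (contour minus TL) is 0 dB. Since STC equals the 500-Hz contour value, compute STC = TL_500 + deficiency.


By ASTM E413, STC = value of the fitted reference contour at 500 Hz.
Contour value at 500 Hz = TL_500 + deficiency = 30 + 0 = 30
STC = 30


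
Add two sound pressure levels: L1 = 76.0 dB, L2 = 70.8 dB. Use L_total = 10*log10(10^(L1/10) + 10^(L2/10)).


10^(76.0/10) = 3.98107e+07
10^(70.8/10) = 1.20226e+07
Sum = 3.98107e+07 + 1.20226e+07 = 5.18333e+07
L_total = 10*log10(5.18333e+07) = 77.146 dB


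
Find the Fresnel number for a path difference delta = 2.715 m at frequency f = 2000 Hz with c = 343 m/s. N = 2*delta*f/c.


N = 2*delta*f/c = 2*delta/lambda, where lambda = c/f
lambda = 343 / 2000 = 0.1715 m
N = 2 * 2.715 / 0.1715 = 31.662


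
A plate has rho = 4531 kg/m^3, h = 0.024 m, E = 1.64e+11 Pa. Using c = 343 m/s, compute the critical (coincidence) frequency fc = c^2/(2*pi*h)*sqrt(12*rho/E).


12*rho/E = 12*4531/1.64e+11 = 3.31537e-07
sqrt(12*rho/E) = sqrt(3.31537e-07) = 0.000575792
c^2/(2*pi*h) = 343^2/(2*pi*0.024) = 780184
fc = 780184 * 0.000575792 = 449.22 Hz


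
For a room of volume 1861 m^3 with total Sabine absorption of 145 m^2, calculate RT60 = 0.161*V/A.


RT60 = 0.161 * 1861 / 145 = 2.0664 s


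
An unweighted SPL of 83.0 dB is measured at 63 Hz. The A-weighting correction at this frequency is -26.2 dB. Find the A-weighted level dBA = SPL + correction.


A-weighting table: 63 Hz -> -26.2 dB correction
SPL_A = SPL + correction = 83.0 + (-26.2) = 56.8 dBA


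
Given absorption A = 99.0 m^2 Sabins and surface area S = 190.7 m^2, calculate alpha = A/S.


Absorption coefficient = absorbed power / incident power
alpha = A / S = 99.0 / 190.7 = 0.51914


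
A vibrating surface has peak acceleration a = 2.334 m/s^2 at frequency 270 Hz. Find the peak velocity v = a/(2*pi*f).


omega = 2*pi*f = 2*pi*270 = 1696.46 rad/s
v = a / omega = 2.334 / 1696.46 = 0.0013758 m/s


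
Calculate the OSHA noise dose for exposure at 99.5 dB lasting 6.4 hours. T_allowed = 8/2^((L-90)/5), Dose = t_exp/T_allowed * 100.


T_allowed = 8 / 2^((99.5 - 90)/5) = 2.14355 hr
Dose = 6.4 / 2.14355 * 100 = 298.57 %


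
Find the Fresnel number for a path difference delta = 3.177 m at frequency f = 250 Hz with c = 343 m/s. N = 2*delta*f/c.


N = 2*delta*f/c = 2*delta/lambda, where lambda = c/f
lambda = 343 / 250 = 1.372 m
N = 2 * 3.177 / 1.372 = 4.6312


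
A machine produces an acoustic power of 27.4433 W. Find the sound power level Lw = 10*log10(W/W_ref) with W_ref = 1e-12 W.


W / W_ref = 27.4433 / 1e-12 = 2.74433e+13
Lw = 10 * log10(2.74433e+13) = 134.38 dB


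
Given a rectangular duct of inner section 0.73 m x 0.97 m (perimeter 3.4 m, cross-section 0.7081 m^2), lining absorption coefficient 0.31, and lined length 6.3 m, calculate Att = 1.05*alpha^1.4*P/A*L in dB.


alpha^1.4 = 0.31^1.4 = 0.194047
Attenuation rate = 1.05 * alpha^1.4 * P / A
= 1.05 * 0.194047 * 3.4 / 0.7081 = 0.978319 dB/m
Total Att = 0.978319 * 6.3 = 6.1634 dB


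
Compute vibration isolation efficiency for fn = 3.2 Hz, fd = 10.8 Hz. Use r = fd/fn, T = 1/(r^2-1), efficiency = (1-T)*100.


r = 10.8 / 3.2 = 3.375
r^2 - 1 = 3.375^2 - 1 = 10.3906
T = 1/10.3906 = 0.0962408
Efficiency = (1 - 0.0962408)*100 = 90.376 %


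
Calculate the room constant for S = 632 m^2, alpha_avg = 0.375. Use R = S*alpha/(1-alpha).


R = 632 * 0.375 / (1 - 0.375) = 379.2 m^2


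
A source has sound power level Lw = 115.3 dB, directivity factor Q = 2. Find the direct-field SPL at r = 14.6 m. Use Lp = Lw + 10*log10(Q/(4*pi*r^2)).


4*pi*r^2 = 4*pi*14.6^2 = 2678.65 m^2
Q / (4*pi*r^2) = 2 / 2678.65 = 0.000746645
Lp = 115.3 + 10*log10(0.000746645) = 84.031 dB


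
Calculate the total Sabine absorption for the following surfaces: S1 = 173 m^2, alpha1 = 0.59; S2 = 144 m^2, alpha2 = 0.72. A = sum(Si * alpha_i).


173 * 0.59 = 102.07
144 * 0.72 = 103.68
A_total = 102.07 + 103.68 = 205.75 m^2


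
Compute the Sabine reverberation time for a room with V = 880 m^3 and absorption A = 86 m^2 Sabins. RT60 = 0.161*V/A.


RT60 = 0.161 * 880 / 86 = 1.6474 s


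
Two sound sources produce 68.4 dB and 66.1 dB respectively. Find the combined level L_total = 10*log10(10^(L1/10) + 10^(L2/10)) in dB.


10^(68.4/10) = 6.91831e+06
10^(66.1/10) = 4.0738e+06
Sum = 6.91831e+06 + 4.0738e+06 = 1.09921e+07
L_total = 10*log10(1.09921e+07) = 70.411 dB


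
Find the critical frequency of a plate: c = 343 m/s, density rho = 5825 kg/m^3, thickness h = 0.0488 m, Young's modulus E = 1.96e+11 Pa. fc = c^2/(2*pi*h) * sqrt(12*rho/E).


12*rho/E = 12*5825/1.96e+11 = 3.56633e-07
sqrt(12*rho/E) = sqrt(3.56633e-07) = 0.000597188
c^2/(2*pi*h) = 343^2/(2*pi*0.0488) = 383697
fc = 383697 * 0.000597188 = 229.14 Hz


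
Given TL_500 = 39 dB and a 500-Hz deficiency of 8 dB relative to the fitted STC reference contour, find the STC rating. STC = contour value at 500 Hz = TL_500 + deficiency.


By ASTM E413, STC = value of the fitted reference contour at 500 Hz.
Contour value at 500 Hz = TL_500 + deficiency = 39 + 8 = 47
STC = 47


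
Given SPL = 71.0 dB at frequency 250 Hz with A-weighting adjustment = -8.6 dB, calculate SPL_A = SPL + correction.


A-weighting table: 250 Hz -> -8.6 dB correction
SPL_A = SPL + correction = 71.0 + (-8.6) = 62.4 dBA


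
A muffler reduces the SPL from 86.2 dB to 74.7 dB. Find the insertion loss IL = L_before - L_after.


Insertion loss = SPL without muffler - SPL with muffler
IL = 86.2 - 74.7 = 11.5 dB


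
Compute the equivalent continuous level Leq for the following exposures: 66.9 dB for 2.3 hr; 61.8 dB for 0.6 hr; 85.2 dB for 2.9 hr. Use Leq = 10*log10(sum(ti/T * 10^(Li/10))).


T_total = 2.3 + 0.6 + 2.9 = 5.8 hr
(2.3/5.8) * 10^(66.9/10) = 1.94223e+06
(0.6/5.8) * 10^(61.8/10) = 156575
(2.9/5.8) * 10^(85.2/10) = 1.65566e+08
Sum = 1.94223e+06 + 156575 + 1.65566e+08 = 1.67665e+08
Leq = 10*log10(1.67665e+08) = 82.244 dB


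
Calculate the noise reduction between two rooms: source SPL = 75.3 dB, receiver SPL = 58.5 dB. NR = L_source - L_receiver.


NR = L_source - L_receiver (difference between source and receiving room levels)
NR = 75.3 - 58.5 = 16.8 dB


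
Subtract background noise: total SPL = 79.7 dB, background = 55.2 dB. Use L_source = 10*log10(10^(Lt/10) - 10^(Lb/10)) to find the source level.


10^(79.7/10) = 9.33254e+07
10^(55.2/10) = 331131
Difference = 9.33254e+07 - 331131 = 9.29943e+07
L_source = 10*log10(9.29943e+07) = 79.685 dB


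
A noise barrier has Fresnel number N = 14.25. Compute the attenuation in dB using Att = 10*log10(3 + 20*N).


3 + 20*N = 3 + 20*14.25 = 288
Att = 10*log10(288) = 24.594 dB


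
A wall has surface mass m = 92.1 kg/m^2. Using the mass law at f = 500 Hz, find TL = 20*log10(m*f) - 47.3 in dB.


m * f = 92.1 * 500 = 46050
20*log10(46050) = 93.2646 dB
TL = 93.2646 - 47.3 = 45.965 dB


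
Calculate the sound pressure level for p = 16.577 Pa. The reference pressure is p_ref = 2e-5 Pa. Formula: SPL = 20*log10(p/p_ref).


p / p_ref = 16.577 / 2e-5 = 828850
SPL = 20 * log10(828850) = 118.37 dB


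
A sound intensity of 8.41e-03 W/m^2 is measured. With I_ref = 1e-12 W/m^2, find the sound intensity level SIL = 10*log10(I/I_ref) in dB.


I / I_ref = 8.41e-03 / 1e-12 = 8.41e+09
SIL = 10 * log10(8.41e+09) = 99.248 dB


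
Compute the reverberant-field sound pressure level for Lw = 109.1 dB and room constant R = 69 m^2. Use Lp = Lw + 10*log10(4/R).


4/R = 4/69 = 0.057971
Lp = 109.1 + 10*log10(0.057971) = 96.732 dB


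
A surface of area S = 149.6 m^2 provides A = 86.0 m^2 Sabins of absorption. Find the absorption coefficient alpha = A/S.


Absorption coefficient = absorbed power / incident power
alpha = A / S = 86.0 / 149.6 = 0.57487


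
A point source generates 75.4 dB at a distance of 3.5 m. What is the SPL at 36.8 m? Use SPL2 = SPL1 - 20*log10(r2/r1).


r2/r1 = 36.8/3.5 = 10.5143
Correction = 20*log10(10.5143) = 20.4356 dB
SPL2 = 75.4 - 20.4356 = 54.964 dB


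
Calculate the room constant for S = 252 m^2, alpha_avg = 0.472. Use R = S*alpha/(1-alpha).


R = 252 * 0.472 / (1 - 0.472) = 225.27 m^2


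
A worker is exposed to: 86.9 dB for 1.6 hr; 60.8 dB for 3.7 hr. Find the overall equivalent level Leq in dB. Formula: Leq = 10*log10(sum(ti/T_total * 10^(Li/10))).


T_total = 1.6 + 3.7 = 5.3 hr
(1.6/5.3) * 10^(86.9/10) = 1.47858e+08
(3.7/5.3) * 10^(60.8/10) = 839317
Sum = 1.47858e+08 + 839317 = 1.48697e+08
Leq = 10*log10(1.48697e+08) = 81.723 dB


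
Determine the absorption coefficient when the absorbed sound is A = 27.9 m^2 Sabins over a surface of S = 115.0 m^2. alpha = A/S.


Absorption coefficient = absorbed power / incident power
alpha = A / S = 27.9 / 115.0 = 0.24261


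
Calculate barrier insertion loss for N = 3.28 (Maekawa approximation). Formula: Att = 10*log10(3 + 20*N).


3 + 20*N = 3 + 20*3.28 = 68.6
Att = 10*log10(68.6) = 18.363 dB


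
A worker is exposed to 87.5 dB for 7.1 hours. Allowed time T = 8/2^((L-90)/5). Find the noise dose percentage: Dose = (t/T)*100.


T_allowed = 8 / 2^((87.5 - 90)/5) = 11.3137 hr
Dose = 7.1 / 11.3137 * 100 = 62.756 %


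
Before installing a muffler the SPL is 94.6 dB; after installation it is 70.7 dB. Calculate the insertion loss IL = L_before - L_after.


Insertion loss = SPL without muffler - SPL with muffler
IL = 94.6 - 70.7 = 23.9 dB


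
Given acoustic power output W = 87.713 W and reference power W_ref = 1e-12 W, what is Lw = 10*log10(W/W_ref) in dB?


W / W_ref = 87.713 / 1e-12 = 8.7713e+13
Lw = 10 * log10(8.7713e+13) = 139.43 dB


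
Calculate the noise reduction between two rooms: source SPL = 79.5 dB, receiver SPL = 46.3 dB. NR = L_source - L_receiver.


NR = L_source - L_receiver (difference between source and receiving room levels)
NR = 79.5 - 46.3 = 33.2 dB


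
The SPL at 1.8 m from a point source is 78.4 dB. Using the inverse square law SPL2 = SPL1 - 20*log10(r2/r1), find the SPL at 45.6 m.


r2/r1 = 45.6/1.8 = 25.3333
Correction = 20*log10(25.3333) = 28.0738 dB
SPL2 = 78.4 - 28.0738 = 50.326 dB


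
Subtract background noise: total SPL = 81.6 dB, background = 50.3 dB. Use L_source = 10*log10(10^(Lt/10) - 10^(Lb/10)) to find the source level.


10^(81.6/10) = 1.44544e+08
10^(50.3/10) = 107152
Difference = 1.44544e+08 - 107152 = 1.44437e+08
L_source = 10*log10(1.44437e+08) = 81.597 dB


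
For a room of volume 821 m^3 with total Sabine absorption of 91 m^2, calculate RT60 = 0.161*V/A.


RT60 = 0.161 * 821 / 91 = 1.4525 s


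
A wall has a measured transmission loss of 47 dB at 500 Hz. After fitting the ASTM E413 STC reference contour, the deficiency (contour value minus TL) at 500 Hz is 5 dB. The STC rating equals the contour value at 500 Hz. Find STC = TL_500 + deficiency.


By ASTM E413, STC = value of the fitted reference contour at 500 Hz.
Contour value at 500 Hz = TL_500 + deficiency = 47 + 5 = 52
STC = 52


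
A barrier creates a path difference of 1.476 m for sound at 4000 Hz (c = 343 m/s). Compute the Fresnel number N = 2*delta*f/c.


N = 2*delta*f/c = 2*delta/lambda, where lambda = c/f
lambda = 343 / 4000 = 0.08575 m
N = 2 * 1.476 / 0.08575 = 34.426


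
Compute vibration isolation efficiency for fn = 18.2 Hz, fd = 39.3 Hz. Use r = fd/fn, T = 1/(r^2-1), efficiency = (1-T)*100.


r = 39.3 / 18.2 = 2.15934
r^2 - 1 = 2.15934^2 - 1 = 3.66275
T = 1/3.66275 = 0.273019
Efficiency = (1 - 0.273019)*100 = 72.698 %


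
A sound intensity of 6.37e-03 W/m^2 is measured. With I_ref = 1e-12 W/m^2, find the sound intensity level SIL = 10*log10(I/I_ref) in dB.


I / I_ref = 6.37e-03 / 1e-12 = 6.37e+09
SIL = 10 * log10(6.37e+09) = 98.041 dB


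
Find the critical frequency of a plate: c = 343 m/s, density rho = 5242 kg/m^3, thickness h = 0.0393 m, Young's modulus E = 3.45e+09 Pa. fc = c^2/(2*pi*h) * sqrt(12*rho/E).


12*rho/E = 12*5242/3.45e+09 = 1.8233e-05
sqrt(12*rho/E) = sqrt(1.8233e-05) = 0.00427001
c^2/(2*pi*h) = 343^2/(2*pi*0.0393) = 476448
fc = 476448 * 0.00427001 = 2034.4 Hz


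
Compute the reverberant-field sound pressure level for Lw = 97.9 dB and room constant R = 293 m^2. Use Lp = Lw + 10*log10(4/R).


4/R = 4/293 = 0.0136519
Lp = 97.9 + 10*log10(0.0136519) = 79.252 dB


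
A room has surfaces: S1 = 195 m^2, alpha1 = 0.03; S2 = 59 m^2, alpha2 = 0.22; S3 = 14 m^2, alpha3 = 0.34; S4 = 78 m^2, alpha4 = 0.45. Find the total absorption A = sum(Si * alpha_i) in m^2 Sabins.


195 * 0.03 = 5.85
59 * 0.22 = 12.98
14 * 0.34 = 4.76
78 * 0.45 = 35.1
A_total = 5.85 + 12.98 + 4.76 + 35.1 = 58.69 m^2


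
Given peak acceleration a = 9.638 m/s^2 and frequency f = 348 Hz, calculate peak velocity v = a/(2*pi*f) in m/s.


omega = 2*pi*f = 2*pi*348 = 2186.55 rad/s
v = a / omega = 9.638 / 2186.55 = 0.0044079 m/s


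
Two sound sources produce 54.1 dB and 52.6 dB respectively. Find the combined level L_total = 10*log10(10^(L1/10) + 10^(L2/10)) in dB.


10^(54.1/10) = 257040
10^(52.6/10) = 181970
Sum = 257040 + 181970 = 439010
L_total = 10*log10(439010) = 56.425 dB


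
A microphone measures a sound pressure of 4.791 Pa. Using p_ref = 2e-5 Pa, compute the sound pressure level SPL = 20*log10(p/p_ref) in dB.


p / p_ref = 4.791 / 2e-5 = 239550
SPL = 20 * log10(239550) = 107.59 dB


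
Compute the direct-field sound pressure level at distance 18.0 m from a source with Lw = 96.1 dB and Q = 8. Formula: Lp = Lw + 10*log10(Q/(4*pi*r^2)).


4*pi*r^2 = 4*pi*18.0^2 = 4071.5 m^2
Q / (4*pi*r^2) = 8 / 4071.5 = 0.00196488
Lp = 96.1 + 10*log10(0.00196488) = 69.033 dB


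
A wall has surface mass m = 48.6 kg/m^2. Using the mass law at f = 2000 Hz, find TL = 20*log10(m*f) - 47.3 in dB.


m * f = 48.6 * 2000 = 97200
20*log10(97200) = 99.7533 dB
TL = 99.7533 - 47.3 = 52.453 dB


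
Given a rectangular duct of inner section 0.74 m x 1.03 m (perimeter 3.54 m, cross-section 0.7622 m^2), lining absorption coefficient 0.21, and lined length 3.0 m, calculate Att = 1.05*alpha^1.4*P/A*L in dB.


alpha^1.4 = 0.21^1.4 = 0.112488
Attenuation rate = 1.05 * alpha^1.4 * P / A
= 1.05 * 0.112488 * 3.54 / 0.7622 = 0.548567 dB/m
Total Att = 0.548567 * 3.0 = 1.6457 dB


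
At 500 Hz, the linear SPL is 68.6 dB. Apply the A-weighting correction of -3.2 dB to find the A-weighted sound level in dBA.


A-weighting table: 500 Hz -> -3.2 dB correction
SPL_A = SPL + correction = 68.6 + (-3.2) = 65.4 dBA


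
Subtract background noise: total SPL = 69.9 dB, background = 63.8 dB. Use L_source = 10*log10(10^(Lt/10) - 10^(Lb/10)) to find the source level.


10^(69.9/10) = 9.77237e+06
10^(63.8/10) = 2.39883e+06
Difference = 9.77237e+06 - 2.39883e+06 = 7.37354e+06
L_source = 10*log10(7.37354e+06) = 68.677 dB


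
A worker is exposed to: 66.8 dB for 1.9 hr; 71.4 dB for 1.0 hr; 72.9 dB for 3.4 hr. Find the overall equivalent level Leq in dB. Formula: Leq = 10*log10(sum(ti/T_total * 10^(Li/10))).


T_total = 1.9 + 1.0 + 3.4 = 6.3 hr
(1.9/6.3) * 10^(66.8/10) = 1.44349e+06
(1.0/6.3) * 10^(71.4/10) = 2.19109e+06
(3.4/6.3) * 10^(72.9/10) = 1.0523e+07
Sum = 1.44349e+06 + 2.19109e+06 + 1.0523e+07 = 1.41576e+07
Leq = 10*log10(1.41576e+07) = 71.51 dB


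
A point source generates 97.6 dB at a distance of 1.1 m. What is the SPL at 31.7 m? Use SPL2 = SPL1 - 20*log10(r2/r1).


r2/r1 = 31.7/1.1 = 28.8182
Correction = 20*log10(28.8182) = 29.1933 dB
SPL2 = 97.6 - 29.1933 = 68.407 dB


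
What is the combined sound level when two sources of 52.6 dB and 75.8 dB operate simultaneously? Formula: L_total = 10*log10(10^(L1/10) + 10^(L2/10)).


10^(52.6/10) = 181970
10^(75.8/10) = 3.80189e+07
Sum = 181970 + 3.80189e+07 = 3.82009e+07
L_total = 10*log10(3.82009e+07) = 75.821 dB


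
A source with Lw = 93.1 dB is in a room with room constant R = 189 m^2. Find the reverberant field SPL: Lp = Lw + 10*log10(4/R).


4/R = 4/189 = 0.021164
Lp = 93.1 + 10*log10(0.021164) = 76.356 dB


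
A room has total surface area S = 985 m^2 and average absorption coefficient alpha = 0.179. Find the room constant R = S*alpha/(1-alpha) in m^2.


R = 985 * 0.179 / (1 - 0.179) = 214.76 m^2


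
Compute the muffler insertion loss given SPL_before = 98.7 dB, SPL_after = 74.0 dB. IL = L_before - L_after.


Insertion loss = SPL without muffler - SPL with muffler
IL = 98.7 - 74.0 = 24.7 dB


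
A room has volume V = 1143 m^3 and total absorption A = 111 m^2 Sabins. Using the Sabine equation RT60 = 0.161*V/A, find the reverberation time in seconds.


RT60 = 0.161 * 1143 / 111 = 1.6579 s


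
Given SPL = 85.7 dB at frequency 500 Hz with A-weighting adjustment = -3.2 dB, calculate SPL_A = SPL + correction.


A-weighting table: 500 Hz -> -3.2 dB correction
SPL_A = SPL + correction = 85.7 + (-3.2) = 82.5 dBA


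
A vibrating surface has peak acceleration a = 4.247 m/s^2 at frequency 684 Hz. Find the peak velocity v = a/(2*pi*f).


omega = 2*pi*f = 2*pi*684 = 4297.7 rad/s
v = a / omega = 4.247 / 4297.7 = 0.0009882 m/s


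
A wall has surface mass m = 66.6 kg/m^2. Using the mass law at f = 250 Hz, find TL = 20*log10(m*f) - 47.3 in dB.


m * f = 66.6 * 250 = 16650
20*log10(16650) = 84.4283 dB
TL = 84.4283 - 47.3 = 37.128 dB


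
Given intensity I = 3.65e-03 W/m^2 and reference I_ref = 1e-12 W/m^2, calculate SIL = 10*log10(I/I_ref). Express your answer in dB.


I / I_ref = 3.65e-03 / 1e-12 = 3.65e+09
SIL = 10 * log10(3.65e+09) = 95.623 dB


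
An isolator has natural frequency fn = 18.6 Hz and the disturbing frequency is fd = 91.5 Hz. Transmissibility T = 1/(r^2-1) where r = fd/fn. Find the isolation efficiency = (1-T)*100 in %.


r = 91.5 / 18.6 = 4.91935
r^2 - 1 = 4.91935^2 - 1 = 23.2
T = 1/23.2 = 0.0431034
Efficiency = (1 - 0.0431034)*100 = 95.69 %


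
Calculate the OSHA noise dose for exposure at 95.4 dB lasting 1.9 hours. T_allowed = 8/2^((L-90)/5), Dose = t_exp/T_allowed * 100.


T_allowed = 8 / 2^((95.4 - 90)/5) = 3.78423 hr
Dose = 1.9 / 3.78423 * 100 = 50.208 %


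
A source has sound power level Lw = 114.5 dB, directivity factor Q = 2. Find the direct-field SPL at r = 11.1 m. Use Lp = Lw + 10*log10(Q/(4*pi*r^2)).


4*pi*r^2 = 4*pi*11.1^2 = 1548.3 m^2
Q / (4*pi*r^2) = 2 / 1548.3 = 0.00129174
Lp = 114.5 + 10*log10(0.00129174) = 85.612 dB


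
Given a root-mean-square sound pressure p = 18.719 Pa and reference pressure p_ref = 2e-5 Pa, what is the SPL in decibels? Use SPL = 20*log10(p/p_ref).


p / p_ref = 18.719 / 2e-5 = 935950
SPL = 20 * log10(935950) = 119.43 dB


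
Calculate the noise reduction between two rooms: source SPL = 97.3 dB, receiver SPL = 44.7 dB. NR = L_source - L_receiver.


NR = L_source - L_receiver (difference between source and receiving room levels)
NR = 97.3 - 44.7 = 52.6 dB


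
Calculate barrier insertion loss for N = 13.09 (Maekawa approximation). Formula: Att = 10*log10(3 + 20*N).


3 + 20*N = 3 + 20*13.09 = 264.8
Att = 10*log10(264.8) = 24.229 dB


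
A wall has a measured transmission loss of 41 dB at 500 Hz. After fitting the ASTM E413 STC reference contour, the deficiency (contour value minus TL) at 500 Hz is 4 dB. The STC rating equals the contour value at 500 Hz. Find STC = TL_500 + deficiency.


By ASTM E413, STC = value of the fitted reference contour at 500 Hz.
Contour value at 500 Hz = TL_500 + deficiency = 41 + 4 = 45
STC = 45


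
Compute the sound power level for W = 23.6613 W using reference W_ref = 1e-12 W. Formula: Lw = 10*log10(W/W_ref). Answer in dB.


W / W_ref = 23.6613 / 1e-12 = 2.36613e+13
Lw = 10 * log10(2.36613e+13) = 133.74 dB


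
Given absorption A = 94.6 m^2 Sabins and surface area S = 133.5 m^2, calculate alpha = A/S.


Absorption coefficient = absorbed power / incident power
alpha = A / S = 94.6 / 133.5 = 0.70861


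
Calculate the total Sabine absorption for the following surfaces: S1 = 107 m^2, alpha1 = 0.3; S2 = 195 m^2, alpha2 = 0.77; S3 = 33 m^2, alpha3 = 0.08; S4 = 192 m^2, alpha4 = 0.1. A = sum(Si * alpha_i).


107 * 0.3 = 32.1
195 * 0.77 = 150.15
33 * 0.08 = 2.64
192 * 0.1 = 19.2
A_total = 32.1 + 150.15 + 2.64 + 19.2 = 204.09 m^2


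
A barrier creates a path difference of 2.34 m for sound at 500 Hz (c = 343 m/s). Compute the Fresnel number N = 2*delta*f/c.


N = 2*delta*f/c = 2*delta/lambda, where lambda = c/f
lambda = 343 / 500 = 0.686 m
N = 2 * 2.34 / 0.686 = 6.8222


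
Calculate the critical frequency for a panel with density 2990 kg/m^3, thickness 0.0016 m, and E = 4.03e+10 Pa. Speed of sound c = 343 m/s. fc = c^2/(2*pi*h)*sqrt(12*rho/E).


12*rho/E = 12*2990/4.03e+10 = 8.90323e-07
sqrt(12*rho/E) = sqrt(8.90323e-07) = 0.000943569
c^2/(2*pi*h) = 343^2/(2*pi*0.0016) = 1.17028e+07
fc = 1.17028e+07 * 0.000943569 = 11042 Hz


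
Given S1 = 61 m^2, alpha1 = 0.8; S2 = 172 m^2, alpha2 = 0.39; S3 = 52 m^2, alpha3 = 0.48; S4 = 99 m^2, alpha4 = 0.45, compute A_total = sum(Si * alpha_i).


61 * 0.8 = 48.8
172 * 0.39 = 67.08
52 * 0.48 = 24.96
99 * 0.45 = 44.55
A_total = 48.8 + 67.08 + 24.96 + 44.55 = 185.39 m^2


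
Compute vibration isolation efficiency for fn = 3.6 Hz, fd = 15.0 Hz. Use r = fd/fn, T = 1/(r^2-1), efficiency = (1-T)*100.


r = 15.0 / 3.6 = 4.16667
r^2 - 1 = 4.16667^2 - 1 = 16.3611
T = 1/16.3611 = 0.0611206
Efficiency = (1 - 0.0611206)*100 = 93.888 %


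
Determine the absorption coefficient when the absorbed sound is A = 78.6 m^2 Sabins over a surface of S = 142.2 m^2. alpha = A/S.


Absorption coefficient = absorbed power / incident power
alpha = A / S = 78.6 / 142.2 = 0.55274


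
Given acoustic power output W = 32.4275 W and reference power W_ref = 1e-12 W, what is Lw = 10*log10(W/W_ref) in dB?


W / W_ref = 32.4275 / 1e-12 = 3.24275e+13
Lw = 10 * log10(3.24275e+13) = 135.11 dB


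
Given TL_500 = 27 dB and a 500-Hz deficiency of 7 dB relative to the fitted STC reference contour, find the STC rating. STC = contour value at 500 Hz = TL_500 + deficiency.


By ASTM E413, STC = value of the fitted reference contour at 500 Hz.
Contour value at 500 Hz = TL_500 + deficiency = 27 + 7 = 34
STC = 34


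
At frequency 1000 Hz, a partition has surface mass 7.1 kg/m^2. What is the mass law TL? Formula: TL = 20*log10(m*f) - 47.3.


m * f = 7.1 * 1000 = 7100
20*log10(7100) = 77.0252 dB
TL = 77.0252 - 47.3 = 29.725 dB


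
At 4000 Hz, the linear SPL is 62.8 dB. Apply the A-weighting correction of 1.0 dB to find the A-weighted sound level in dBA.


A-weighting table: 4000 Hz -> 1.0 dB correction
SPL_A = SPL + correction = 62.8 + (1.0) = 63.8 dBA


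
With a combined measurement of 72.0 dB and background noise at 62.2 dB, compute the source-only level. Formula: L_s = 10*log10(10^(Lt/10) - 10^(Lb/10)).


10^(72.0/10) = 1.58489e+07
10^(62.2/10) = 1.65959e+06
Difference = 1.58489e+07 - 1.65959e+06 = 1.41893e+07
L_source = 10*log10(1.41893e+07) = 71.52 dB


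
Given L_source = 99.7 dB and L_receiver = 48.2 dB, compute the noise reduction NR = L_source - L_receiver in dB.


NR = L_source - L_receiver (difference between source and receiving room levels)
NR = 99.7 - 48.2 = 51.5 dB


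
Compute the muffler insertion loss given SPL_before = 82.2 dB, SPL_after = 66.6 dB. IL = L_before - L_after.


Insertion loss = SPL without muffler - SPL with muffler
IL = 82.2 - 66.6 = 15.6 dB


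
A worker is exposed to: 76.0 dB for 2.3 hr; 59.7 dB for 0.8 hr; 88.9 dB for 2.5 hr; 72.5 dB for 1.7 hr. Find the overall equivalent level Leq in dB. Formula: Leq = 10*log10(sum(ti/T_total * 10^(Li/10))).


T_total = 2.3 + 0.8 + 2.5 + 1.7 = 7.3 hr
(2.3/7.3) * 10^(76.0/10) = 1.25431e+07
(0.8/7.3) * 10^(59.7/10) = 102274
(2.5/7.3) * 10^(88.9/10) = 2.65838e+08
(1.7/7.3) * 10^(72.5/10) = 4.1412e+06
Sum = 1.25431e+07 + 102274 + 2.65838e+08 + 4.1412e+06 = 2.82625e+08
Leq = 10*log10(2.82625e+08) = 84.512 dB


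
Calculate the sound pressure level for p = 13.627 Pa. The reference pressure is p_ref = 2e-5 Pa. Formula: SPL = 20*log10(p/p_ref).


p / p_ref = 13.627 / 2e-5 = 681350
SPL = 20 * log10(681350) = 116.67 dB


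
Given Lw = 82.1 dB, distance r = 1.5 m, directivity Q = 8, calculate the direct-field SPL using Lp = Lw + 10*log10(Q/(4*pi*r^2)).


4*pi*r^2 = 4*pi*1.5^2 = 28.2743 m^2
Q / (4*pi*r^2) = 8 / 28.2743 = 0.282942
Lp = 82.1 + 10*log10(0.282942) = 76.617 dB


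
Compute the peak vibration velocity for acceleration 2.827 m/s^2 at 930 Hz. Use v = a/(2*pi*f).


omega = 2*pi*f = 2*pi*930 = 5843.36 rad/s
v = a / omega = 2.827 / 5843.36 = 0.0004838 m/s


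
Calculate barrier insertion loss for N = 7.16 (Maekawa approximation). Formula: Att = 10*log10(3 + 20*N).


3 + 20*N = 3 + 20*7.16 = 146.2
Att = 10*log10(146.2) = 21.649 dB


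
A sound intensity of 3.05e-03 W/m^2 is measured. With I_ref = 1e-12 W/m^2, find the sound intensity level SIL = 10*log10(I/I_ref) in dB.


I / I_ref = 3.05e-03 / 1e-12 = 3.05e+09
SIL = 10 * log10(3.05e+09) = 94.843 dB


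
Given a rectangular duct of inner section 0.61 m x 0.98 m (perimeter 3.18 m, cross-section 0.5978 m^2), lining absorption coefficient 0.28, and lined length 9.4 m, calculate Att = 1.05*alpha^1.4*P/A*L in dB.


alpha^1.4 = 0.28^1.4 = 0.168276
Attenuation rate = 1.05 * alpha^1.4 * P / A
= 1.05 * 0.168276 * 3.18 / 0.5978 = 0.939902 dB/m
Total Att = 0.939902 * 9.4 = 8.8351 dB


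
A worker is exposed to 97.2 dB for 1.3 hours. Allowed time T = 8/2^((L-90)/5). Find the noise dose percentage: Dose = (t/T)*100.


T_allowed = 8 / 2^((97.2 - 90)/5) = 2.94854 hr
Dose = 1.3 / 2.94854 * 100 = 44.09 %


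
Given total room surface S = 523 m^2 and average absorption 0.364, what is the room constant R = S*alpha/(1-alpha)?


R = 523 * 0.364 / (1 - 0.364) = 299.33 m^2


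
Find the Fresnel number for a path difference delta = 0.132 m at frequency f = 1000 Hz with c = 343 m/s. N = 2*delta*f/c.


N = 2*delta*f/c = 2*delta/lambda, where lambda = c/f
lambda = 343 / 1000 = 0.343 m
N = 2 * 0.132 / 0.343 = 0.76968


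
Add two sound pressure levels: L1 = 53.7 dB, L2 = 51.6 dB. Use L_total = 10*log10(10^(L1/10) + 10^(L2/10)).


10^(53.7/10) = 234423
10^(51.6/10) = 144544
Sum = 234423 + 144544 = 378967
L_total = 10*log10(378967) = 55.786 dB


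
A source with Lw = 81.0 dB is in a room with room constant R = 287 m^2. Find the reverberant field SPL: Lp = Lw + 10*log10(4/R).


4/R = 4/287 = 0.0139373
Lp = 81.0 + 10*log10(0.0139373) = 62.442 dB


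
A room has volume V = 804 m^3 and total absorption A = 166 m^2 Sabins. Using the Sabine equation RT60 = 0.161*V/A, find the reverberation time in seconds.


RT60 = 0.161 * 804 / 166 = 0.77978 s


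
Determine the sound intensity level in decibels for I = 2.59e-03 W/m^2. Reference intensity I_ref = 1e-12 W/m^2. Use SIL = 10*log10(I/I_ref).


I / I_ref = 2.59e-03 / 1e-12 = 2.59e+09
SIL = 10 * log10(2.59e+09) = 94.133 dB


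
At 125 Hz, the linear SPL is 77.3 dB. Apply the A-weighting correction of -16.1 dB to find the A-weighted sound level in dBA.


A-weighting table: 125 Hz -> -16.1 dB correction
SPL_A = SPL + correction = 77.3 + (-16.1) = 61.2 dBA


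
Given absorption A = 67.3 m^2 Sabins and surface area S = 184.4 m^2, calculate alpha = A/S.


Absorption coefficient = absorbed power / incident power
alpha = A / S = 67.3 / 184.4 = 0.36497


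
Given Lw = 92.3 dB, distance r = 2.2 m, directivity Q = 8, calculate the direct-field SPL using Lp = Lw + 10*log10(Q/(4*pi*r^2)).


4*pi*r^2 = 4*pi*2.2^2 = 60.8212 m^2
Q / (4*pi*r^2) = 8 / 60.8212 = 0.131533
Lp = 92.3 + 10*log10(0.131533) = 83.49 dB


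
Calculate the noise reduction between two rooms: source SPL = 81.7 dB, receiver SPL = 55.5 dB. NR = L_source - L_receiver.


NR = L_source - L_receiver (difference between source and receiving room levels)
NR = 81.7 - 55.5 = 26.2 dB


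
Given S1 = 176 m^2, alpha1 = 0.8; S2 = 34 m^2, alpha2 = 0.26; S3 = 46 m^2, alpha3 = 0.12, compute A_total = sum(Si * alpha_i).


176 * 0.8 = 140.8
34 * 0.26 = 8.84
46 * 0.12 = 5.52
A_total = 140.8 + 8.84 + 5.52 = 155.16 m^2


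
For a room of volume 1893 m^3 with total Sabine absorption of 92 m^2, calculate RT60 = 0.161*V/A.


RT60 = 0.161 * 1893 / 92 = 3.3128 s


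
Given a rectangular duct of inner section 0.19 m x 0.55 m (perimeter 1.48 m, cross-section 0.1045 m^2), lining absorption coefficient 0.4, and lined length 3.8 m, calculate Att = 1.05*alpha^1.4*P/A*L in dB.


alpha^1.4 = 0.4^1.4 = 0.277258
Attenuation rate = 1.05 * alpha^1.4 * P / A
= 1.05 * 0.277258 * 1.48 / 0.1045 = 4.12305 dB/m
Total Att = 4.12305 * 3.8 = 15.668 dB


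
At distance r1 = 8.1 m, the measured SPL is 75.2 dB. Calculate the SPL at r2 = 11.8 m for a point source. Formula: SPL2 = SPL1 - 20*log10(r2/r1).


r2/r1 = 11.8/8.1 = 1.45679
Correction = 20*log10(1.45679) = 3.26794 dB
SPL2 = 75.2 - 3.26794 = 71.932 dB


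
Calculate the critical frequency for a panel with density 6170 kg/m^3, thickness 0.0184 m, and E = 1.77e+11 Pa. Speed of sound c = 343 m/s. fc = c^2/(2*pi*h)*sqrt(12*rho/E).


12*rho/E = 12*6170/1.77e+11 = 4.18305e-07
sqrt(12*rho/E) = sqrt(4.18305e-07) = 0.000646765
c^2/(2*pi*h) = 343^2/(2*pi*0.0184) = 1.01763e+06
fc = 1.01763e+06 * 0.000646765 = 658.17 Hz


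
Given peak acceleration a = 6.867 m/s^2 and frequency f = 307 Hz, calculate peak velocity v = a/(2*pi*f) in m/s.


omega = 2*pi*f = 2*pi*307 = 1928.94 rad/s
v = a / omega = 6.867 / 1928.94 = 0.00356 m/s


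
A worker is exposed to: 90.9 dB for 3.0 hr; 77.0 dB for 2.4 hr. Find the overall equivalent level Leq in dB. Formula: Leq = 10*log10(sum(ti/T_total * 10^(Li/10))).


T_total = 3.0 + 2.4 = 5.4 hr
(3.0/5.4) * 10^(90.9/10) = 6.83483e+08
(2.4/5.4) * 10^(77.0/10) = 2.2275e+07
Sum = 6.83483e+08 + 2.2275e+07 = 7.05758e+08
Leq = 10*log10(7.05758e+08) = 88.487 dB


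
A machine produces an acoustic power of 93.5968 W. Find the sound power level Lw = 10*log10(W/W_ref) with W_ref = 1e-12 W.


W / W_ref = 93.5968 / 1e-12 = 9.35968e+13
Lw = 10 * log10(9.35968e+13) = 139.71 dB


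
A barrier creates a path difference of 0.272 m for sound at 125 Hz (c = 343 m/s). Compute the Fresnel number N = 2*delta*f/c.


N = 2*delta*f/c = 2*delta/lambda, where lambda = c/f
lambda = 343 / 125 = 2.744 m
N = 2 * 0.272 / 2.744 = 0.19825
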